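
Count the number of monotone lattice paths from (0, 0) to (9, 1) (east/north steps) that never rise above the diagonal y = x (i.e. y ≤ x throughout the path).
Number of paths = 9

By the reflection principle (André's argument), the number of monotone paths to (9, 1) with n ≤ m that never go above y = x is C(10, 9) − C(10, 10) = 10 − 1 = 9.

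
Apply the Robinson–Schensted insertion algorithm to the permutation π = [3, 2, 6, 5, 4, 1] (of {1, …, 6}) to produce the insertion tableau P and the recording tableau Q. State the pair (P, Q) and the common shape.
P = [1, 4] / [2, 5] / [3] / [6];  Q = [1, 3] / [2, 4] / [5] / [6];  common shape = (2, 2, 1, 1)

Row-insert the values π_1, π_2, … into P one at a time, bumping the leftmost entry strictly greater than the inserted value down to the next row. The recording tableau Q records, in position (i, j), the step at which that cell was added to P.
  Insert 3 (step 1): P = [3];  Q = [1]
  Insert 2 (step 2): P = [2] / [3];  Q = [1] / [2]
  Insert 6 (step 3): P = [2, 6] / [3];  Q = [1, 3] / [2]
  Insert 5 (step 4): P = [2, 5] / [3, 6];  Q = [1, 3] / [2, 4]
  Insert 4 (step 5): P = [2, 4] / [3, 5] / [6];  Q = [1, 3] / [2, 4] / [5]
  Insert 1 (step 6): P = [1, 4] / [2, 5] / [3] / [6];  Q = [1, 3] / [2, 4] / [5] / [6]
Final shape: (2, 2, 1, 1).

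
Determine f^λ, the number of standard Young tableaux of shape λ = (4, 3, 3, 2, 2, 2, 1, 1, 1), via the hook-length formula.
# SYT of shape (4, 3, 3, 2, 2, 2, 1, 1, 1) = 7759752

Hook-length formula: f^λ = n! / Π hook(c), product over all cells c of the Young diagram. For λ = (4, 3, 3, 2, 2, 2, 1, 1, 1), n = 19 boxes. Hook lengths by row (left-to-right, top-to-bottom): [12, 8, 4, 1]; [10, 6, 2]; [9, 5, 1]; [7, 3]; [6, 2]; [5, 1]; [3]; [2]; [1]. Product of hooks = 15676416000. So f^λ = 19! / 15676416000 = 121645100408832000 / 15676416000 = 7759752.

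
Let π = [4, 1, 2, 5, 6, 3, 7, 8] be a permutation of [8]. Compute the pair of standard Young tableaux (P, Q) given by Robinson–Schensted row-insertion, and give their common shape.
P = [1, 2, 3, 6, 7, 8] / [4, 5];  Q = [1, 3, 4, 5, 7, 8] / [2, 6];  common shape = (6, 2)

Row-insert the values π_1, π_2, … into P one at a time, bumping the leftmost entry strictly greater than the inserted value down to the next row. The recording tableau Q records, in position (i, j), the step at which that cell was added to P.
  Insert 4 (step 1): P = [4];  Q = [1]
  Insert 1 (step 2): P = [1] / [4];  Q = [1] / [2]
  Insert 2 (step 3): P = [1, 2] / [4];  Q = [1, 3] / [2]
  Insert 5 (step 4): P = [1, 2, 5] / [4];  Q = [1, 3, 4] / [2]
  Insert 6 (step 5): P = [1, 2, 5, 6] / [4];  Q = [1, 3, 4, 5] / [2]
  Insert 3 (step 6): P = [1, 2, 3, 6] / [4, 5];  Q = [1, 3, 4, 5] / [2, 6]
  Insert 7 (step 7): P = [1, 2, 3, 6, 7] / [4, 5];  Q = [1, 3, 4, 5, 7] / [2, 6]
  Insert 8 (step 8): P = [1, 2, 3, 6, 7, 8] / [4, 5];  Q = [1, 3, 4, 5, 7, 8] / [2, 6]
Final shape: (6, 2).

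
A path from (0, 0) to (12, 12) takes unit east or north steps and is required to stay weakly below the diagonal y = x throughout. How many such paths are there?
Number of paths = 208012

By the reflection principle (André's argument), the number of monotone paths to (12, 12) with n ≤ m that never go above y = x is C(24, 12) − C(24, 13) = 2704156 − 2496144 = 208012.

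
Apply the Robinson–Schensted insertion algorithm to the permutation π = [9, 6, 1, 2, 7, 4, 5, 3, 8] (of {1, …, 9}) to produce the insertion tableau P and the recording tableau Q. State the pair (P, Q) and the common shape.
P = [1, 2, 3, 5, 8] / [4, 7] / [6] / [9];  Q = [1, 4, 5, 7, 9] / [2, 6] / [3] / [8];  common shape = (5, 2, 1, 1)

Row-insert the values π_1, π_2, … into P one at a time, bumping the leftmost entry strictly greater than the inserted value down to the next row. The recording tableau Q records, in position (i, j), the step at which that cell was added to P.
  Insert 9 (step 1): P = [9];  Q = [1]
  Insert 6 (step 2): P = [6] / [9];  Q = [1] / [2]
  Insert 1 (step 3): P = [1] / [6] / [9];  Q = [1] / [2] / [3]
  Insert 2 (step 4): P = [1, 2] / [6] / [9];  Q = [1, 4] / [2] / [3]
  Insert 7 (step 5): P = [1, 2, 7] / [6] / [9];  Q = [1, 4, 5] / [2] / [3]
  Insert 4 (step 6): P = [1, 2, 4] / [6, 7] / [9];  Q = [1, 4, 5] / [2, 6] / [3]
  Insert 5 (step 7): P = [1, 2, 4, 5] / [6, 7] / [9];  Q = [1, 4, 5, 7] / [2, 6] / [3]
  Insert 3 (step 8): P = [1, 2, 3, 5] / [4, 7] / [6] / [9];  Q = [1, 4, 5, 7] / [2, 6] / [3] / [8]
  Insert 8 (step 9): P = [1, 2, 3, 5, 8] / [4, 7] / [6] / [9];  Q = [1, 4, 5, 7, 9] / [2, 6] / [3] / [8]
Final shape: (5, 2, 1, 1).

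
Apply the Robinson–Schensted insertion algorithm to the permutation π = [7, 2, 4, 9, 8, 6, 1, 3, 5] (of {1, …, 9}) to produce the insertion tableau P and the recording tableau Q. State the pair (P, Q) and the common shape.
P = [1, 3, 5] / [2, 4, 6] / [7, 8] / [9];  Q = [1, 3, 4] / [2, 5, 9] / [6, 8] / [7];  common shape = (3, 3, 2, 1)

Row-insert the values π_1, π_2, … into P one at a time, bumping the leftmost entry strictly greater than the inserted value down to the next row. The recording tableau Q records, in position (i, j), the step at which that cell was added to P.
  Insert 7 (step 1): P = [7];  Q = [1]
  Insert 2 (step 2): P = [2] / [7];  Q = [1] / [2]
  Insert 4 (step 3): P = [2, 4] / [7];  Q = [1, 3] / [2]
  Insert 9 (step 4): P = [2, 4, 9] / [7];  Q = [1, 3, 4] / [2]
  Insert 8 (step 5): P = [2, 4, 8] / [7, 9];  Q = [1, 3, 4] / [2, 5]
  Insert 6 (step 6): P = [2, 4, 6] / [7, 8] / [9];  Q = [1, 3, 4] / [2, 5] / [6]
  Insert 1 (step 7): P = [1, 4, 6] / [2, 8] / [7] / [9];  Q = [1, 3, 4] / [2, 5] / [6] / [7]
  Insert 3 (step 8): P = [1, 3, 6] / [2, 4] / [7, 8] / [9];  Q = [1, 3, 4] / [2, 5] / [6, 8] / [7]
  Insert 5 (step 9): P = [1, 3, 5] / [2, 4, 6] / [7, 8] / [9];  Q = [1, 3, 4] / [2, 5, 9] / [6, 8] / [7]
Final shape: (3, 3, 2, 1).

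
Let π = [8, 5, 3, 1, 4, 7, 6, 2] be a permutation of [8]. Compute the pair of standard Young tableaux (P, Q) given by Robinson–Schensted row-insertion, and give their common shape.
P = [1, 2, 6] / [3, 4] / [5, 7] / [8];  Q = [1, 5, 6] / [2, 7] / [3, 8] / [4];  common shape = (3, 2, 2, 1)

Row-insert the values π_1, π_2, … into P one at a time, bumping the leftmost entry strictly greater than the inserted value down to the next row. The recording tableau Q records, in position (i, j), the step at which that cell was added to P.
  Insert 8 (step 1): P = [8];  Q = [1]
  Insert 5 (step 2): P = [5] / [8];  Q = [1] / [2]
  Insert 3 (step 3): P = [3] / [5] / [8];  Q = [1] / [2] / [3]
  Insert 1 (step 4): P = [1] / [3] / [5] / [8];  Q = [1] / [2] / [3] / [4]
  Insert 4 (step 5): P = [1, 4] / [3] / [5] / [8];  Q = [1, 5] / [2] / [3] / [4]
  Insert 7 (step 6): P = [1, 4, 7] / [3] / [5] / [8];  Q = [1, 5, 6] / [2] / [3] / [4]
  Insert 6 (step 7): P = [1, 4, 6] / [3, 7] / [5] / [8];  Q = [1, 5, 6] / [2, 7] / [3] / [4]
  Insert 2 (step 8): P = [1, 2, 6] / [3, 4] / [5, 7] / [8];  Q = [1, 5, 6] / [2, 7] / [3, 8] / [4]
Final shape: (3, 2, 2, 1).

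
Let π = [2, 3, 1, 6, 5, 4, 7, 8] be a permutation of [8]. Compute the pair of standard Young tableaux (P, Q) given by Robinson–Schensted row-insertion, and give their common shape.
P = [1, 3, 4, 7, 8] / [2, 5] / [6];  Q = [1, 2, 4, 7, 8] / [3, 5] / [6];  common shape = (5, 2, 1)

Row-insert the values π_1, π_2, … into P one at a time, bumping the leftmost entry strictly greater than the inserted value down to the next row. The recording tableau Q records, in position (i, j), the step at which that cell was added to P.
  Insert 2 (step 1): P = [2];  Q = [1]
  Insert 3 (step 2): P = [2, 3];  Q = [1, 2]
  Insert 1 (step 3): P = [1, 3] / [2];  Q = [1, 2] / [3]
  Insert 6 (step 4): P = [1, 3, 6] / [2];  Q = [1, 2, 4] / [3]
  Insert 5 (step 5): P = [1, 3, 5] / [2, 6];  Q = [1, 2, 4] / [3, 5]
  Insert 4 (step 6): P = [1, 3, 4] / [2, 5] / [6];  Q = [1, 2, 4] / [3, 5] / [6]
  Insert 7 (step 7): P = [1, 3, 4, 7] / [2, 5] / [6];  Q = [1, 2, 4, 7] / [3, 5] / [6]
  Insert 8 (step 8): P = [1, 3, 4, 7, 8] / [2, 5] / [6];  Q = [1, 2, 4, 7, 8] / [3, 5] / [6]
Final shape: (5, 2, 1).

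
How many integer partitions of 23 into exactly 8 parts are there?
p(23, 8 parts) = 146

Partitions of n into exactly k parts are in bijection with partitions of n − k into at most k parts (subtract 1 from each part). So p(23, exactly 8) = p(15, parts ≤ 8). Computing via the recurrence p(m, j) = p(m, j−1) + p(m−j, j) gives 146.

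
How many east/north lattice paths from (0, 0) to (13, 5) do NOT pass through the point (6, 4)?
Number of paths = 6888

Total paths from (0, 0) to (13, 5): C(18, 13) = 8568. Paths through (6, 4): (paths (0, 0) → (6, 4)) × (paths (6, 4) → (13, 5)) = C(10, 6) · C(8, 7) = 210 · 8 = 1680. Avoidance count = 8568 − 1680 = 6888.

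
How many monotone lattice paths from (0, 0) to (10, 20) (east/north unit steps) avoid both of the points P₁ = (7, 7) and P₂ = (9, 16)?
Number of paths = 18852020

Inclusion–exclusion. Total paths: C(30, 10) = 30045015. Through P₁: C(14, 7)·C(16, 3) = 1921920. Through P₂: C(25, 9)·C(5, 1) = 10214875. Since P₁ is strictly southwest of P₂, a monotone path through both must visit P₁ then P₂; paths through both = C(14, 7)·C(11, 2)·C(5, 1) = 943800. Avoid both = 30045015 − 1921920 − 10214875 + 943800 = 18852020.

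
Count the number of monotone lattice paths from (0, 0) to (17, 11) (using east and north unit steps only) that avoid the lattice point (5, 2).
Number of paths = 15301650

Total paths from (0, 0) to (17, 11): C(28, 17) = 21474180. Paths through (5, 2): (paths (0, 0) → (5, 2)) × (paths (5, 2) → (17, 11)) = C(7, 5) · C(21, 12) = 21 · 293930 = 6172530. Avoidance count = 21474180 − 6172530 = 15301650.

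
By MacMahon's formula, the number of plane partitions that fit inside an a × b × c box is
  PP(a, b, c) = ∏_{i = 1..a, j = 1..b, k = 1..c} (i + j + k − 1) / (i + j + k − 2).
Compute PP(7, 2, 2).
PP(7, 2, 2) = 540

Evaluate the triple product over i = 1..7, j = 1..2, k = 1..2. The factors are (2/1) · (3/2) · (3/2) · (4/3) · (3/2) · (4/3) · (4/3) · (5/4) · … (28 factors total). The numerators and denominators telescope so the product is an integer; carrying out the multiplication exactly gives PP(7, 2, 2) = 540.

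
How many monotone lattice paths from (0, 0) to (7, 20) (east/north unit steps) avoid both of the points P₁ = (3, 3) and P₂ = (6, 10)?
Number of paths = 706642

Inclusion–exclusion. Total paths: C(27, 7) = 888030. Through P₁: C(6, 3)·C(21, 4) = 119700. Through P₂: C(16, 6)·C(11, 1) = 88088. Since P₁ is strictly southwest of P₂, a monotone path through both must visit P₁ then P₂; paths through both = C(6, 3)·C(10, 3)·C(11, 1) = 26400. Avoid both = 888030 − 119700 − 88088 + 26400 = 706642.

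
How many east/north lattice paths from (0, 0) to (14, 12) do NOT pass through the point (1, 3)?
Number of paths = 7668020

Total paths from (0, 0) to (14, 12): C(26, 14) = 9657700. Paths through (1, 3): (paths (0, 0) → (1, 3)) × (paths (1, 3) → (14, 12)) = C(4, 1) · C(22, 13) = 4 · 497420 = 1989680. Avoidance count = 9657700 − 1989680 = 7668020.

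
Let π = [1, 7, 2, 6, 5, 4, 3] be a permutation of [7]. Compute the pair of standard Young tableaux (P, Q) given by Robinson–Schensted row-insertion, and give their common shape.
P = [1, 2, 3] / [4] / [5] / [6] / [7];  Q = [1, 2, 4] / [3] / [5] / [6] / [7];  common shape = (3, 1, 1, 1, 1)

Row-insert the values π_1, π_2, … into P one at a time, bumping the leftmost entry strictly greater than the inserted value down to the next row. The recording tableau Q records, in position (i, j), the step at which that cell was added to P.
  Insert 1 (step 1): P = [1];  Q = [1]
  Insert 7 (step 2): P = [1, 7];  Q = [1, 2]
  Insert 2 (step 3): P = [1, 2] / [7];  Q = [1, 2] / [3]
  Insert 6 (step 4): P = [1, 2, 6] / [7];  Q = [1, 2, 4] / [3]
  Insert 5 (step 5): P = [1, 2, 5] / [6] / [7];  Q = [1, 2, 4] / [3] / [5]
  Insert 4 (step 6): P = [1, 2, 4] / [5] / [6] / [7];  Q = [1, 2, 4] / [3] / [5] / [6]
  Insert 3 (step 7): P = [1, 2, 3] / [4] / [5] / [6] / [7];  Q = [1, 2, 4] / [3] / [5] / [6] / [7]
Final shape: (3, 1, 1, 1, 1).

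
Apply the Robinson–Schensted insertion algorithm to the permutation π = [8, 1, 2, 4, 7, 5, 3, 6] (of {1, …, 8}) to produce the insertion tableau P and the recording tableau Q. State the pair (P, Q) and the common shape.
P = [1, 2, 3, 5, 6] / [4] / [7] / [8];  Q = [1, 3, 4, 5, 8] / [2] / [6] / [7];  common shape = (5, 1, 1, 1)

Row-insert the values π_1, π_2, … into P one at a time, bumping the leftmost entry strictly greater than the inserted value down to the next row. The recording tableau Q records, in position (i, j), the step at which that cell was added to P.
  Insert 8 (step 1): P = [8];  Q = [1]
  Insert 1 (step 2): P = [1] / [8];  Q = [1] / [2]
  Insert 2 (step 3): P = [1, 2] / [8];  Q = [1, 3] / [2]
  Insert 4 (step 4): P = [1, 2, 4] / [8];  Q = [1, 3, 4] / [2]
  Insert 7 (step 5): P = [1, 2, 4, 7] / [8];  Q = [1, 3, 4, 5] / [2]
  Insert 5 (step 6): P = [1, 2, 4, 5] / [7] / [8];  Q = [1, 3, 4, 5] / [2] / [6]
  Insert 3 (step 7): P = [1, 2, 3, 5] / [4] / [7] / [8];  Q = [1, 3, 4, 5] / [2] / [6] / [7]
  Insert 6 (step 8): P = [1, 2, 3, 5, 6] / [4] / [7] / [8];  Q = [1, 3, 4, 5, 8] / [2] / [6] / [7]
Final shape: (5, 1, 1, 1).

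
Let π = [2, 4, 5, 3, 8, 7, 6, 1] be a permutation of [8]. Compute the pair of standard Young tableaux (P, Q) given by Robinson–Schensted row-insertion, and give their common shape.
P = [1, 3, 5, 6] / [2, 7] / [4] / [8];  Q = [1, 2, 3, 5] / [4, 6] / [7] / [8];  common shape = (4, 2, 1, 1)

Row-insert the values π_1, π_2, … into P one at a time, bumping the leftmost entry strictly greater than the inserted value down to the next row. The recording tableau Q records, in position (i, j), the step at which that cell was added to P.
  Insert 2 (step 1): P = [2];  Q = [1]
  Insert 4 (step 2): P = [2, 4];  Q = [1, 2]
  Insert 5 (step 3): P = [2, 4, 5];  Q = [1, 2, 3]
  Insert 3 (step 4): P = [2, 3, 5] / [4];  Q = [1, 2, 3] / [4]
  Insert 8 (step 5): P = [2, 3, 5, 8] / [4];  Q = [1, 2, 3, 5] / [4]
  Insert 7 (step 6): P = [2, 3, 5, 7] / [4, 8];  Q = [1, 2, 3, 5] / [4, 6]
  Insert 6 (step 7): P = [2, 3, 5, 6] / [4, 7] / [8];  Q = [1, 2, 3, 5] / [4, 6] / [7]
  Insert 1 (step 8): P = [1, 3, 5, 6] / [2, 7] / [4] / [8];  Q = [1, 2, 3, 5] / [4, 6] / [7] / [8]
Final shape: (4, 2, 1, 1).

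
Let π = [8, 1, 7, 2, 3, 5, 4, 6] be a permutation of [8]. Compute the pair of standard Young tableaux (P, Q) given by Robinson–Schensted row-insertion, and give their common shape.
P = [1, 2, 3, 4, 6] / [5] / [7] / [8];  Q = [1, 3, 5, 6, 8] / [2] / [4] / [7];  common shape = (5, 1, 1, 1)

Row-insert the values π_1, π_2, … into P one at a time, bumping the leftmost entry strictly greater than the inserted value down to the next row. The recording tableau Q records, in position (i, j), the step at which that cell was added to P.
  Insert 8 (step 1): P = [8];  Q = [1]
  Insert 1 (step 2): P = [1] / [8];  Q = [1] / [2]
  Insert 7 (step 3): P = [1, 7] / [8];  Q = [1, 3] / [2]
  Insert 2 (step 4): P = [1, 2] / [7] / [8];  Q = [1, 3] / [2] / [4]
  Insert 3 (step 5): P = [1, 2, 3] / [7] / [8];  Q = [1, 3, 5] / [2] / [4]
  Insert 5 (step 6): P = [1, 2, 3, 5] / [7] / [8];  Q = [1, 3, 5, 6] / [2] / [4]
  Insert 4 (step 7): P = [1, 2, 3, 4] / [5] / [7] / [8];  Q = [1, 3, 5, 6] / [2] / [4] / [7]
  Insert 6 (step 8): P = [1, 2, 3, 4, 6] / [5] / [7] / [8];  Q = [1, 3, 5, 6, 8] / [2] / [4] / [7]
Final shape: (5, 1, 1, 1).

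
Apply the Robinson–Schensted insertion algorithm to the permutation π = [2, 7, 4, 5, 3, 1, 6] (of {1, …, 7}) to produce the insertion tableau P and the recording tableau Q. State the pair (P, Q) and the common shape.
P = [1, 3, 5, 6] / [2] / [4] / [7];  Q = [1, 2, 4, 7] / [3] / [5] / [6];  common shape = (4, 1, 1, 1)

Row-insert the values π_1, π_2, … into P one at a time, bumping the leftmost entry strictly greater than the inserted value down to the next row. The recording tableau Q records, in position (i, j), the step at which that cell was added to P.
  Insert 2 (step 1): P = [2];  Q = [1]
  Insert 7 (step 2): P = [2, 7];  Q = [1, 2]
  Insert 4 (step 3): P = [2, 4] / [7];  Q = [1, 2] / [3]
  Insert 5 (step 4): P = [2, 4, 5] / [7];  Q = [1, 2, 4] / [3]
  Insert 3 (step 5): P = [2, 3, 5] / [4] / [7];  Q = [1, 2, 4] / [3] / [5]
  Insert 1 (step 6): P = [1, 3, 5] / [2] / [4] / [7];  Q = [1, 2, 4] / [3] / [5] / [6]
  Insert 6 (step 7): P = [1, 3, 5, 6] / [2] / [4] / [7];  Q = [1, 2, 4, 7] / [3] / [5] / [6]
Final shape: (4, 1, 1, 1).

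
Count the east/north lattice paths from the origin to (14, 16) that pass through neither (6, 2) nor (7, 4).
Number of paths = 124073667

Inclusion–exclusion. Total paths: C(30, 14) = 145422675. Through P₁: C(8, 6)·C(22, 8) = 8953560. Through P₂: C(11, 7)·C(19, 7) = 16628040. Since P₁ is strictly southwest of P₂, a monotone path through both must visit P₁ then P₂; paths through both = C(8, 6)·C(3, 1)·C(19, 7) = 4232592. Avoid both = 145422675 − 8953560 − 16628040 + 4232592 = 124073667.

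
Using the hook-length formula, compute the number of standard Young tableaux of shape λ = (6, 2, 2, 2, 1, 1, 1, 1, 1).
# SYT of shape (6, 2, 2, 2, 1, 1, 1, 1, 1) = 364650

Hook-length formula: f^λ = n! / Π hook(c), product over all cells c of the Young diagram. For λ = (6, 2, 2, 2, 1, 1, 1, 1, 1), n = 17 boxes. Hook lengths by row (left-to-right, top-to-bottom): [14, 8, 4, 3, 2, 1]; [9, 3]; [8, 2]; [7, 1]; [5]; [4]; [3]; [2]; [1]. Product of hooks = 975421440. So f^λ = 17! / 975421440 = 355687428096000 / 975421440 = 364650.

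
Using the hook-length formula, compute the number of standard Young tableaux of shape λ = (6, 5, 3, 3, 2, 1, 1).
# SYT of shape (6, 5, 3, 3, 2, 1, 1) = 997682400

Hook-length formula: f^λ = n! / Π hook(c), product over all cells c of the Young diagram. For λ = (6, 5, 3, 3, 2, 1, 1), n = 21 boxes. Hook lengths by row (left-to-right, top-to-bottom): [12, 9, 7, 4, 3, 1]; [10, 7, 5, 2, 1]; [7, 4, 2]; [6, 3, 1]; [4, 1]; [2]; [1]. Product of hooks = 51209625600. So f^λ = 21! / 51209625600 = 51090942171709440000 / 51209625600 = 997682400.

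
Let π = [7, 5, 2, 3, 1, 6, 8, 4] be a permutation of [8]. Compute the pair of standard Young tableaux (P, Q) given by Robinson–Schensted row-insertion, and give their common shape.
P = [1, 3, 4, 8] / [2, 6] / [5] / [7];  Q = [1, 4, 6, 7] / [2, 8] / [3] / [5];  common shape = (4, 2, 1, 1)

Row-insert the values π_1, π_2, … into P one at a time, bumping the leftmost entry strictly greater than the inserted value down to the next row. The recording tableau Q records, in position (i, j), the step at which that cell was added to P.
  Insert 7 (step 1): P = [7];  Q = [1]
  Insert 5 (step 2): P = [5] / [7];  Q = [1] / [2]
  Insert 2 (step 3): P = [2] / [5] / [7];  Q = [1] / [2] / [3]
  Insert 3 (step 4): P = [2, 3] / [5] / [7];  Q = [1, 4] / [2] / [3]
  Insert 1 (step 5): P = [1, 3] / [2] / [5] / [7];  Q = [1, 4] / [2] / [3] / [5]
  Insert 6 (step 6): P = [1, 3, 6] / [2] / [5] / [7];  Q = [1, 4, 6] / [2] / [3] / [5]
  Insert 8 (step 7): P = [1, 3, 6, 8] / [2] / [5] / [7];  Q = [1, 4, 6, 7] / [2] / [3] / [5]
  Insert 4 (step 8): P = [1, 3, 4, 8] / [2, 6] / [5] / [7];  Q = [1, 4, 6, 7] / [2, 8] / [3] / [5]
Final shape: (4, 2, 1, 1).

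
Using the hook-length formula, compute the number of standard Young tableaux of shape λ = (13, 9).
# SYT of shape (13, 9) = 177650

Hook-length formula: f^λ = n! / Π hook(c), product over all cells c of the Young diagram. For λ = (13, 9), n = 22 boxes. Hook lengths by row (left-to-right, top-to-bottom): [14, 13, 12, 11, 10, 9, 8, 7, 6, 4, 3, 2, 1]; [9, 8, 7, 6, 5, 4, 3, 2, 1]. Product of hooks = 6327051662131200. So f^λ = 22! / 6327051662131200 = 1124000727777607680000 / 6327051662131200 = 177650.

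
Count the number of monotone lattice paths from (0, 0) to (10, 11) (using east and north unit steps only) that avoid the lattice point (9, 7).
Number of paths = 295516

Total paths from (0, 0) to (10, 11): C(21, 10) = 352716. Paths through (9, 7): (paths (0, 0) → (9, 7)) × (paths (9, 7) → (10, 11)) = C(16, 9) · C(5, 1) = 11440 · 5 = 57200. Avoidance count = 352716 − 57200 = 295516.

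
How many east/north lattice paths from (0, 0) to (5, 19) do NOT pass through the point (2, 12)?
Number of paths = 31584

Total paths from (0, 0) to (5, 19): C(24, 5) = 42504. Paths through (2, 12): (paths (0, 0) → (2, 12)) × (paths (2, 12) → (5, 19)) = C(14, 2) · C(10, 3) = 91 · 120 = 10920. Avoidance count = 42504 − 10920 = 31584.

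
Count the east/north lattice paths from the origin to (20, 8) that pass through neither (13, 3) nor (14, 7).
Number of paths = 1870225

Inclusion–exclusion. Total paths: C(28, 20) = 3108105. Through P₁: C(16, 13)·C(12, 7) = 443520. Through P₂: C(21, 14)·C(7, 6) = 813960. Since P₁ is strictly southwest of P₂, a monotone path through both must visit P₁ then P₂; paths through both = C(16, 13)·C(5, 1)·C(7, 6) = 19600. Avoid both = 3108105 − 443520 − 813960 + 19600 = 1870225.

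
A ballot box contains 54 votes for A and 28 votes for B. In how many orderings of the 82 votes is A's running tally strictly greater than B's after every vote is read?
Strict-lead orderings = 2141545201251718788240

Total orderings of the 82 votes with 54 for A: C(82, 54) = 6754104096255420793680. By the Bertrand ballot formula (Cycle Lemma / reflection principle), the number of orderings in which A is strictly ahead of B throughout is (p − q)/(p + q) · C(p + q, p) = (54 − 28)/(54 + 28) · 6754104096255420793680 = 2141545201251718788240.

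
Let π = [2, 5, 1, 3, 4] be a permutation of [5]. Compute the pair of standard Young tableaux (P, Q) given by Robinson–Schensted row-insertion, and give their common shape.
P = [1, 3, 4] / [2, 5];  Q = [1, 2, 5] / [3, 4];  common shape = (3, 2)

Row-insert the values π_1, π_2, … into P one at a time, bumping the leftmost entry strictly greater than the inserted value down to the next row. The recording tableau Q records, in position (i, j), the step at which that cell was added to P.
  Insert 2 (step 1): P = [2];  Q = [1]
  Insert 5 (step 2): P = [2, 5];  Q = [1, 2]
  Insert 1 (step 3): P = [1, 5] / [2];  Q = [1, 2] / [3]
  Insert 3 (step 4): P = [1, 3] / [2, 5];  Q = [1, 2] / [3, 4]
  Insert 4 (step 5): P = [1, 3, 4] / [2, 5];  Q = [1, 2, 5] / [3, 4]
Final shape: (3, 2).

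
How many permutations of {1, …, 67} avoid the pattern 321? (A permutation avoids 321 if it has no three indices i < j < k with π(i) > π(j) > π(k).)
C_67 = 22033725021956517463358552614056949950

These 321-avoiding permutations are counted by the Catalan number C_n = (1/(n + 1)) · C(2n, n). For n = 67: C_67 = (1/68) · C(134, 67) = 1498293301493043187508381577755872596600/68 = 22033725021956517463358552614056949950.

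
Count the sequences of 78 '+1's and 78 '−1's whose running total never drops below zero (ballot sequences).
C_78 = 73745243611532458459690151854647329239335600

These ballot sequences are counted by the Catalan number C_n = (1/(n + 1)) · C(2n, n). For n = 78: C_78 = (1/79) · C(156, 78) = 5825874245311064218315521996517139009907512400/79 = 73745243611532458459690151854647329239335600.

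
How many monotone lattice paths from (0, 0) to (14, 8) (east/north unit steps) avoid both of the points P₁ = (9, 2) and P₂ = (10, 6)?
Number of paths = 178365

Inclusion–exclusion. Total paths: C(22, 14) = 319770. Through P₁: C(11, 9)·C(11, 5) = 25410. Through P₂: C(16, 10)·C(6, 4) = 120120. Since P₁ is strictly southwest of P₂, a monotone path through both must visit P₁ then P₂; paths through both = C(11, 9)·C(5, 1)·C(6, 4) = 4125. Avoid both = 319770 − 25410 − 120120 + 4125 = 178365.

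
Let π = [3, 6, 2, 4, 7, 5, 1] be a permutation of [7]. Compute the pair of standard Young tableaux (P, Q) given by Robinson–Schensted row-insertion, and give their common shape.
P = [1, 4, 5] / [2, 6, 7] / [3];  Q = [1, 2, 5] / [3, 4, 6] / [7];  common shape = (3, 3, 1)

Row-insert the values π_1, π_2, … into P one at a time, bumping the leftmost entry strictly greater than the inserted value down to the next row. The recording tableau Q records, in position (i, j), the step at which that cell was added to P.
  Insert 3 (step 1): P = [3];  Q = [1]
  Insert 6 (step 2): P = [3, 6];  Q = [1, 2]
  Insert 2 (step 3): P = [2, 6] / [3];  Q = [1, 2] / [3]
  Insert 4 (step 4): P = [2, 4] / [3, 6];  Q = [1, 2] / [3, 4]
  Insert 7 (step 5): P = [2, 4, 7] / [3, 6];  Q = [1, 2, 5] / [3, 4]
  Insert 5 (step 6): P = [2, 4, 5] / [3, 6, 7];  Q = [1, 2, 5] / [3, 4, 6]
  Insert 1 (step 7): P = [1, 4, 5] / [2, 6, 7] / [3];  Q = [1, 2, 5] / [3, 4, 6] / [7]
Final shape: (3, 3, 1).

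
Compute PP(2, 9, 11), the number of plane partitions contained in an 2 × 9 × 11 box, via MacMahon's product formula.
PP(2, 9, 11) = 4936848280

Evaluate the triple product over i = 1..2, j = 1..9, k = 1..11. The factors are (2/1) · (3/2) · (4/3) · (5/4) · (6/5) · (7/6) · (8/7) · (9/8) · … (198 factors total). The numerators and denominators telescope so the product is an integer; carrying out the multiplication exactly gives PP(2, 9, 11) = 4936848280.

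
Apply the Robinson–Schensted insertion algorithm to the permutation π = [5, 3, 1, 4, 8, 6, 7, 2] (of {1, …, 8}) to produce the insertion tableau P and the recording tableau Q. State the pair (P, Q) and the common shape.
P = [1, 2, 6, 7] / [3, 4] / [5, 8];  Q = [1, 4, 5, 7] / [2, 6] / [3, 8];  common shape = (4, 2, 2)

Row-insert the values π_1, π_2, … into P one at a time, bumping the leftmost entry strictly greater than the inserted value down to the next row. The recording tableau Q records, in position (i, j), the step at which that cell was added to P.
  Insert 5 (step 1): P = [5];  Q = [1]
  Insert 3 (step 2): P = [3] / [5];  Q = [1] / [2]
  Insert 1 (step 3): P = [1] / [3] / [5];  Q = [1] / [2] / [3]
  Insert 4 (step 4): P = [1, 4] / [3] / [5];  Q = [1, 4] / [2] / [3]
  Insert 8 (step 5): P = [1, 4, 8] / [3] / [5];  Q = [1, 4, 5] / [2] / [3]
  Insert 6 (step 6): P = [1, 4, 6] / [3, 8] / [5];  Q = [1, 4, 5] / [2, 6] / [3]
  Insert 7 (step 7): P = [1, 4, 6, 7] / [3, 8] / [5];  Q = [1, 4, 5, 7] / [2, 6] / [3]
  Insert 2 (step 8): P = [1, 2, 6, 7] / [3, 4] / [5, 8];  Q = [1, 4, 5, 7] / [2, 6] / [3, 8]
Final shape: (4, 2, 2).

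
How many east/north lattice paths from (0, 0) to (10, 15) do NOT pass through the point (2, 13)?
Number of paths = 3264035

Total paths from (0, 0) to (10, 15): C(25, 10) = 3268760. Paths through (2, 13): (paths (0, 0) → (2, 13)) × (paths (2, 13) → (10, 15)) = C(15, 2) · C(10, 8) = 105 · 45 = 4725. Avoidance count = 3268760 − 4725 = 3264035.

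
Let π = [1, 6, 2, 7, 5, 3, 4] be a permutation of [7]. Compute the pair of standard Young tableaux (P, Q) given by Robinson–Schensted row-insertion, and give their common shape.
P = [1, 2, 3, 4] / [5, 7] / [6];  Q = [1, 2, 4, 7] / [3, 5] / [6];  common shape = (4, 2, 1)

Row-insert the values π_1, π_2, … into P one at a time, bumping the leftmost entry strictly greater than the inserted value down to the next row. The recording tableau Q records, in position (i, j), the step at which that cell was added to P.
  Insert 1 (step 1): P = [1];  Q = [1]
  Insert 6 (step 2): P = [1, 6];  Q = [1, 2]
  Insert 2 (step 3): P = [1, 2] / [6];  Q = [1, 2] / [3]
  Insert 7 (step 4): P = [1, 2, 7] / [6];  Q = [1, 2, 4] / [3]
  Insert 5 (step 5): P = [1, 2, 5] / [6, 7];  Q = [1, 2, 4] / [3, 5]
  Insert 3 (step 6): P = [1, 2, 3] / [5, 7] / [6];  Q = [1, 2, 4] / [3, 5] / [6]
  Insert 4 (step 7): P = [1, 2, 3, 4] / [5, 7] / [6];  Q = [1, 2, 4, 7] / [3, 5] / [6]
Final shape: (4, 2, 1).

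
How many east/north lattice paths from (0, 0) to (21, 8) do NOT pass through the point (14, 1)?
Number of paths = 4240665

Total paths from (0, 0) to (21, 8): C(29, 21) = 4292145. Paths through (14, 1): (paths (0, 0) → (14, 1)) × (paths (14, 1) → (21, 8)) = C(15, 14) · C(14, 7) = 15 · 3432 = 51480. Avoidance count = 4292145 − 51480 = 4240665.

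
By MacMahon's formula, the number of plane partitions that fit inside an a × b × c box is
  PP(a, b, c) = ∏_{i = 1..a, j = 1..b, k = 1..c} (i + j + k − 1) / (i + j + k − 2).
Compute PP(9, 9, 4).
PP(9, 9, 4) = 1832516612010448

Evaluate the triple product over i = 1..9, j = 1..9, k = 1..4. The factors are (2/1) · (3/2) · (4/3) · (5/4) · (3/2) · (4/3) · (5/4) · (6/5) · … (324 factors total). The numerators and denominators telescope so the product is an integer; carrying out the multiplication exactly gives PP(9, 9, 4) = 1832516612010448.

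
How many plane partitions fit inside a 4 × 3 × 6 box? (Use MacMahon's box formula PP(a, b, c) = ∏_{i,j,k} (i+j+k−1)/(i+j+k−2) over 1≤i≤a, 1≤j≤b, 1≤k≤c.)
PP(4, 3, 6) = 457380

Evaluate the triple product over i = 1..4, j = 1..3, k = 1..6. The factors are (2/1) · (3/2) · (4/3) · (5/4) · (6/5) · (7/6) · (3/2) · (4/3) · … (72 factors total). The numerators and denominators telescope so the product is an integer; carrying out the multiplication exactly gives PP(4, 3, 6) = 457380.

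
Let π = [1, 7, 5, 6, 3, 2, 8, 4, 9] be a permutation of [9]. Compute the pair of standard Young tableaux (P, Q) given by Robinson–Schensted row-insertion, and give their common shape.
P = [1, 2, 4, 8, 9] / [3, 6] / [5] / [7];  Q = [1, 2, 4, 7, 9] / [3, 8] / [5] / [6];  common shape = (5, 2, 1, 1)

Row-insert the values π_1, π_2, … into P one at a time, bumping the leftmost entry strictly greater than the inserted value down to the next row. The recording tableau Q records, in position (i, j), the step at which that cell was added to P.
  Insert 1 (step 1): P = [1];  Q = [1]
  Insert 7 (step 2): P = [1, 7];  Q = [1, 2]
  Insert 5 (step 3): P = [1, 5] / [7];  Q = [1, 2] / [3]
  Insert 6 (step 4): P = [1, 5, 6] / [7];  Q = [1, 2, 4] / [3]
  Insert 3 (step 5): P = [1, 3, 6] / [5] / [7];  Q = [1, 2, 4] / [3] / [5]
  Insert 2 (step 6): P = [1, 2, 6] / [3] / [5] / [7];  Q = [1, 2, 4] / [3] / [5] / [6]
  Insert 8 (step 7): P = [1, 2, 6, 8] / [3] / [5] / [7];  Q = [1, 2, 4, 7] / [3] / [5] / [6]
  Insert 4 (step 8): P = [1, 2, 4, 8] / [3, 6] / [5] / [7];  Q = [1, 2, 4, 7] / [3, 8] / [5] / [6]
  Insert 9 (step 9): P = [1, 2, 4, 8, 9] / [3, 6] / [5] / [7];  Q = [1, 2, 4, 7, 9] / [3, 8] / [5] / [6]
Final shape: (5, 2, 1, 1).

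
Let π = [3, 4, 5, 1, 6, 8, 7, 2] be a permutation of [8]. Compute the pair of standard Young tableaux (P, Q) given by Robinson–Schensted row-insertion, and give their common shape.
P = [1, 2, 5, 6, 7] / [3, 4] / [8];  Q = [1, 2, 3, 5, 6] / [4, 7] / [8];  common shape = (5, 2, 1)

Row-insert the values π_1, π_2, … into P one at a time, bumping the leftmost entry strictly greater than the inserted value down to the next row. The recording tableau Q records, in position (i, j), the step at which that cell was added to P.
  Insert 3 (step 1): P = [3];  Q = [1]
  Insert 4 (step 2): P = [3, 4];  Q = [1, 2]
  Insert 5 (step 3): P = [3, 4, 5];  Q = [1, 2, 3]
  Insert 1 (step 4): P = [1, 4, 5] / [3];  Q = [1, 2, 3] / [4]
  Insert 6 (step 5): P = [1, 4, 5, 6] / [3];  Q = [1, 2, 3, 5] / [4]
  Insert 8 (step 6): P = [1, 4, 5, 6, 8] / [3];  Q = [1, 2, 3, 5, 6] / [4]
  Insert 7 (step 7): P = [1, 4, 5, 6, 7] / [3, 8];  Q = [1, 2, 3, 5, 6] / [4, 7]
  Insert 2 (step 8): P = [1, 2, 5, 6, 7] / [3, 4] / [8];  Q = [1, 2, 3, 5, 6] / [4, 7] / [8]
Final shape: (5, 2, 1).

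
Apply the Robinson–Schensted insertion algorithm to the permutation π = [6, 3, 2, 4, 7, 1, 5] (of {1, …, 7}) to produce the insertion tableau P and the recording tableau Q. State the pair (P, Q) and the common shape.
P = [1, 4, 5] / [2, 7] / [3] / [6];  Q = [1, 4, 5] / [2, 7] / [3] / [6];  common shape = (3, 2, 1, 1)

Row-insert the values π_1, π_2, … into P one at a time, bumping the leftmost entry strictly greater than the inserted value down to the next row. The recording tableau Q records, in position (i, j), the step at which that cell was added to P.
  Insert 6 (step 1): P = [6];  Q = [1]
  Insert 3 (step 2): P = [3] / [6];  Q = [1] / [2]
  Insert 2 (step 3): P = [2] / [3] / [6];  Q = [1] / [2] / [3]
  Insert 4 (step 4): P = [2, 4] / [3] / [6];  Q = [1, 4] / [2] / [3]
  Insert 7 (step 5): P = [2, 4, 7] / [3] / [6];  Q = [1, 4, 5] / [2] / [3]
  Insert 1 (step 6): P = [1, 4, 7] / [2] / [3] / [6];  Q = [1, 4, 5] / [2] / [3] / [6]
  Insert 5 (step 7): P = [1, 4, 5] / [2, 7] / [3] / [6];  Q = [1, 4, 5] / [2, 7] / [3] / [6]
Final shape: (3, 2, 1, 1).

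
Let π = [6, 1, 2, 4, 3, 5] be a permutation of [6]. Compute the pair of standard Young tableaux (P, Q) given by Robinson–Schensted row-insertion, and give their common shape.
P = [1, 2, 3, 5] / [4] / [6];  Q = [1, 3, 4, 6] / [2] / [5];  common shape = (4, 1, 1)

Row-insert the values π_1, π_2, … into P one at a time, bumping the leftmost entry strictly greater than the inserted value down to the next row. The recording tableau Q records, in position (i, j), the step at which that cell was added to P.
  Insert 6 (step 1): P = [6];  Q = [1]
  Insert 1 (step 2): P = [1] / [6];  Q = [1] / [2]
  Insert 2 (step 3): P = [1, 2] / [6];  Q = [1, 3] / [2]
  Insert 4 (step 4): P = [1, 2, 4] / [6];  Q = [1, 3, 4] / [2]
  Insert 3 (step 5): P = [1, 2, 3] / [4] / [6];  Q = [1, 3, 4] / [2] / [5]
  Insert 5 (step 6): P = [1, 2, 3, 5] / [4] / [6];  Q = [1, 3, 4, 6] / [2] / [5]
Final shape: (4, 1, 1).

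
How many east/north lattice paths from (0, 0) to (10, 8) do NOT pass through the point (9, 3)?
Number of paths = 42438

Total paths from (0, 0) to (10, 8): C(18, 10) = 43758. Paths through (9, 3): (paths (0, 0) → (9, 3)) × (paths (9, 3) → (10, 8)) = C(12, 9) · C(6, 1) = 220 · 6 = 1320. Avoidance count = 43758 − 1320 = 42438.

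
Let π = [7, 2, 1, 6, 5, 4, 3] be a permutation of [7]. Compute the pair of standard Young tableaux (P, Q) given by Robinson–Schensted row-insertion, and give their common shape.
P = [1, 3] / [2, 4] / [5] / [6] / [7];  Q = [1, 4] / [2, 5] / [3] / [6] / [7];  common shape = (2, 2, 1, 1, 1)

Row-insert the values π_1, π_2, … into P one at a time, bumping the leftmost entry strictly greater than the inserted value down to the next row. The recording tableau Q records, in position (i, j), the step at which that cell was added to P.
  Insert 7 (step 1): P = [7];  Q = [1]
  Insert 2 (step 2): P = [2] / [7];  Q = [1] / [2]
  Insert 1 (step 3): P = [1] / [2] / [7];  Q = [1] / [2] / [3]
  Insert 6 (step 4): P = [1, 6] / [2] / [7];  Q = [1, 4] / [2] / [3]
  Insert 5 (step 5): P = [1, 5] / [2, 6] / [7];  Q = [1, 4] / [2, 5] / [3]
  Insert 4 (step 6): P = [1, 4] / [2, 5] / [6] / [7];  Q = [1, 4] / [2, 5] / [3] / [6]
  Insert 3 (step 7): P = [1, 3] / [2, 4] / [5] / [6] / [7];  Q = [1, 4] / [2, 5] / [3] / [6] / [7]
Final shape: (2, 2, 1, 1, 1).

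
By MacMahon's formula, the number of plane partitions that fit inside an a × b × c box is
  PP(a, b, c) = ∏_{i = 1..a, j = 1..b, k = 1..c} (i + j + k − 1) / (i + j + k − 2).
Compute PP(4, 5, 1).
PP(4, 5, 1) = 126

Evaluate the triple product over i = 1..4, j = 1..5, k = 1..1. The factors are (2/1) · (3/2) · (4/3) · (5/4) · (6/5) · (3/2) · (4/3) · (5/4) · … (20 factors total). The numerators and denominators telescope so the product is an integer; carrying out the multiplication exactly gives PP(4, 5, 1) = 126.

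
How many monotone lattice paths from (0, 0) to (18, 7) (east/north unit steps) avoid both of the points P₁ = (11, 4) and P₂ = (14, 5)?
Number of paths = 224380

Inclusion–exclusion. Total paths: C(25, 18) = 480700. Through P₁: C(15, 11)·C(10, 7) = 163800. Through P₂: C(19, 14)·C(6, 4) = 174420. Since P₁ is strictly southwest of P₂, a monotone path through both must visit P₁ then P₂; paths through both = C(15, 11)·C(4, 3)·C(6, 4) = 81900. Avoid both = 480700 − 163800 − 174420 + 81900 = 224380.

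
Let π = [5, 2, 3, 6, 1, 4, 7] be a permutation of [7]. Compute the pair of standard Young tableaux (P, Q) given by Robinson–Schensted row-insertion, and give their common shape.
P = [1, 3, 4, 7] / [2, 6] / [5];  Q = [1, 3, 4, 7] / [2, 6] / [5];  common shape = (4, 2, 1)

Row-insert the values π_1, π_2, … into P one at a time, bumping the leftmost entry strictly greater than the inserted value down to the next row. The recording tableau Q records, in position (i, j), the step at which that cell was added to P.
  Insert 5 (step 1): P = [5];  Q = [1]
  Insert 2 (step 2): P = [2] / [5];  Q = [1] / [2]
  Insert 3 (step 3): P = [2, 3] / [5];  Q = [1, 3] / [2]
  Insert 6 (step 4): P = [2, 3, 6] / [5];  Q = [1, 3, 4] / [2]
  Insert 1 (step 5): P = [1, 3, 6] / [2] / [5];  Q = [1, 3, 4] / [2] / [5]
  Insert 4 (step 6): P = [1, 3, 4] / [2, 6] / [5];  Q = [1, 3, 4] / [2, 6] / [5]
  Insert 7 (step 7): P = [1, 3, 4, 7] / [2, 6] / [5];  Q = [1, 3, 4, 7] / [2, 6] / [5]
Final shape: (4, 2, 1).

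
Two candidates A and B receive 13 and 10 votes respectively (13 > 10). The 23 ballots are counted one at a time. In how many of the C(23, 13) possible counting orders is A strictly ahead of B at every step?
Strict-lead orderings = 149226

Total orderings of the 23 votes with 13 for A: C(23, 13) = 1144066. By the Bertrand ballot formula (Cycle Lemma / reflection principle), the number of orderings in which A is strictly ahead of B throughout is (p − q)/(p + q) · C(p + q, p) = (13 − 10)/(13 + 10) · 1144066 = 149226.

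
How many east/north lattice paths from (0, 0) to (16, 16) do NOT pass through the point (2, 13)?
Number of paths = 601008990

Total paths from (0, 0) to (16, 16): C(32, 16) = 601080390. Paths through (2, 13): (paths (0, 0) → (2, 13)) × (paths (2, 13) → (16, 16)) = C(15, 2) · C(17, 14) = 105 · 680 = 71400. Avoidance count = 601080390 − 71400 = 601008990.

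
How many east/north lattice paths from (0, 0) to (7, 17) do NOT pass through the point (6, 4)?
Number of paths = 343164

Total paths from (0, 0) to (7, 17): C(24, 7) = 346104. Paths through (6, 4): (paths (0, 0) → (6, 4)) × (paths (6, 4) → (7, 17)) = C(10, 6) · C(14, 1) = 210 · 14 = 2940. Avoidance count = 346104 − 2940 = 343164.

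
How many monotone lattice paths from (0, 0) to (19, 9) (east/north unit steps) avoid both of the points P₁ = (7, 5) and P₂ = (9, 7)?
Number of paths = 5024052

Inclusion–exclusion. Total paths: C(28, 19) = 6906900. Through P₁: C(12, 7)·C(16, 12) = 1441440. Through P₂: C(16, 9)·C(12, 10) = 755040. Since P₁ is strictly southwest of P₂, a monotone path through both must visit P₁ then P₂; paths through both = C(12, 7)·C(4, 2)·C(12, 10) = 313632. Avoid both = 6906900 − 1441440 − 755040 + 313632 = 5024052.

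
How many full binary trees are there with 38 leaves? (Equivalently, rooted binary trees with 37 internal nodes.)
C_37 = 45950804324621742364

These full binary trees are counted by the Catalan number C_n = (1/(n + 1)) · C(2n, n). For n = 37: C_37 = (1/38) · C(74, 37) = 1746130564335626209832/38 = 45950804324621742364.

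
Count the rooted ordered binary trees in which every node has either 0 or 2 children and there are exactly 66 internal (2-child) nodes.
C_66 = 5632681584560312734993915705849145100

These full binary trees are counted by the Catalan number C_n = (1/(n + 1)) · C(2n, n). For n = 66: C_66 = (1/67) · C(132, 66) = 377389666165540953244592352291892721700/67 = 5632681584560312734993915705849145100.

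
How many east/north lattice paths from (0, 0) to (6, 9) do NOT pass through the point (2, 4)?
Number of paths = 3115

Total paths from (0, 0) to (6, 9): C(15, 6) = 5005. Paths through (2, 4): (paths (0, 0) → (2, 4)) × (paths (2, 4) → (6, 9)) = C(6, 2) · C(9, 4) = 15 · 126 = 1890. Avoidance count = 5005 − 1890 = 3115.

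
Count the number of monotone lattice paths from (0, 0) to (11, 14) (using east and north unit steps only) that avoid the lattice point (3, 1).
Number of paths = 3643440

Total paths from (0, 0) to (11, 14): C(25, 11) = 4457400. Paths through (3, 1): (paths (0, 0) → (3, 1)) × (paths (3, 1) → (11, 14)) = C(4, 3) · C(21, 8) = 4 · 203490 = 813960. Avoidance count = 4457400 − 813960 = 3643440.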